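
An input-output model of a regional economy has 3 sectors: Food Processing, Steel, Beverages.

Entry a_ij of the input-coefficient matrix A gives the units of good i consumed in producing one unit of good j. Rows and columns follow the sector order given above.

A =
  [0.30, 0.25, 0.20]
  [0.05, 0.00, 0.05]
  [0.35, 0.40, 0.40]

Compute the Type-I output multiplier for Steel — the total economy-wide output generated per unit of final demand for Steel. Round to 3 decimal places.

m_S = 2.960

I − A =
  [   0.70    -0.25    -0.20]
  [  -0.05     1.00    -0.05]
  [  -0.35    -0.40     0.60]
Cofactors of I−A, C_ij = (−1)^(i+j)·(minor ij) (rows/columns in the sector order above):
  C_11 = (1.00)(0.60) − (-0.05)(-0.40) = 0.5800
  C_12 = −[(-0.05)(0.60) − (-0.05)(-0.35)] = 0.0475
  C_13 = (-0.05)(-0.40) − (1.00)(-0.35) = 0.3700
  C_21 = −[(-0.25)(0.60) − (-0.20)(-0.40)] = 0.2300
  C_22 = (0.70)(0.60) − (-0.20)(-0.35) = 0.3500
  C_23 = −[(0.70)(-0.40) − (-0.25)(-0.35)] = 0.3675
  C_31 = (-0.25)(-0.05) − (-0.20)(1.00) = 0.2125
  C_32 = −[(0.70)(-0.05) − (-0.20)(-0.05)] = 0.0450
  C_33 = (0.70)(1.00) − (-0.25)(-0.05) = 0.6875
det(I−A) = Σ_j (I−A)_1j·C_1j = (0.70)(0.5800) + (-0.25)(0.0475) + (-0.20)(0.3700) = 0.320125
adj(I−A) = Cᵀ =
  [ 0.5800   0.2300   0.2125]
  [ 0.0475   0.3500   0.0450]
  [ 0.3700   0.3675   0.6875]
(I − A)⁻¹ = adj(I−A) / det(I−A) ≈
  [   1.8118     0.7185     0.6638]
  [   0.1484     1.0933     0.1406]
  [   1.1558     1.1480     2.1476]
The output multiplier for sector j is the column-j sum of the Leontief inverse (I − A)⁻¹ = adj(I−A) / det(I−A).
Column S of adj(I−A): (0.2300, 0.3500, 0.3675); det(I−A) = 0.320125.
m_S = (0.2300 + 0.3500 + 0.3675) / 0.320125 = 0.9475 / 0.320125 ≈ 2.960.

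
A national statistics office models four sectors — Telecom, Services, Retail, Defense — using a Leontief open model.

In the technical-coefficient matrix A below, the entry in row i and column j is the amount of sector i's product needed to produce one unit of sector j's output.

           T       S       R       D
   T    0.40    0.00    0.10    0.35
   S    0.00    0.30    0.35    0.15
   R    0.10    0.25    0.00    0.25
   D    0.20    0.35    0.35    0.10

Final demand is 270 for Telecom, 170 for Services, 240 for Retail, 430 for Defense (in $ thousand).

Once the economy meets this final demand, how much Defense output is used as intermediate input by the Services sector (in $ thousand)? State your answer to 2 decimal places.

I − A =
  [   0.60     0.00    -0.10    -0.35]
  [   0.00     0.70    -0.35    -0.15]
  [  -0.10    -0.25     1.00    -0.25]
  [  -0.20    -0.35    -0.35     0.90]
Compute the cofactors C_ij = (−1)^(i+j)·(3×3 minor ij) of I−A; the adjugate is their transpose:
adj(I−A) = Cᵀ =
  [ 0.393750   0.184375   0.186375   0.235625]
  [ 0.084250   0.391250   0.199000   0.153250]
  [ 0.100250   0.182250   0.297500   0.152000]
  [ 0.159250   0.264000   0.234500   0.360500]
det(I−A) = Σ_j (I−A)_1j·C_1j = (0.60)(0.393750) + (0.00)(0.084250) + (-0.10)(0.100250) + (-0.35)(0.159250) = 0.1704875
(I − A)⁻¹ = adj(I−A) / det(I−A) ≈
  [   2.3096     1.0815     1.0932     1.3821]
  [   0.4942     2.2949     1.1672     0.8989]
  [   0.5880     1.0690     1.7450     0.8916]
  [   0.9341     1.5485     1.3755     2.1145]
First solve x = (I − A)⁻¹ d = adj(I−A)·d / det(I−A); in particular x_S = (0.084250·270 + 0.391250·170 + 0.199000·240 + 0.153250·430) / 0.1704875 = 202.9175 / 0.1704875 ≈ 1190.2192.
Intermediate flow from D to S: z_DS = a_DS · x_S = 0.35 × 202.9175 / 0.1704875 = 71.021125 / 0.1704875 ≈ 416.58.

z_DS = 416.58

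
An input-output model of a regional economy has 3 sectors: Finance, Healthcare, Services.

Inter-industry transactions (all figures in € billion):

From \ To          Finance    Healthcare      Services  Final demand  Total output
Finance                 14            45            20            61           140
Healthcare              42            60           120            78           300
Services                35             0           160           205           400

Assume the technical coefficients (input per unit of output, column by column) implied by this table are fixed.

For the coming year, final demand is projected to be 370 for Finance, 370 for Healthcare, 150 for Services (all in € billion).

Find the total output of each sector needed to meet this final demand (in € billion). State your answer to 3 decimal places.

Technical coefficients a_ij = z_ij / X_j:
  a_11 = 14/140 = 0.10, a_21 = 42/140 = 0.30, a_31 = 35/140 = 0.25
  a_12 = 45/300 = 0.15, a_22 = 60/300 = 0.20, a_32 = 0/300 = 0.00
  a_13 = 20/400 = 0.05, a_23 = 120/400 = 0.30, a_33 = 160/400 = 0.40
I − A =
  [   0.90    -0.15    -0.05]
  [  -0.30     0.80    -0.30]
  [  -0.25     0.00     0.60]
Cofactors of I−A, C_ij = (−1)^(i+j)·(minor ij) (rows/columns in the sector order above):
  C_11 = (0.80)(0.60) − (-0.30)(0.00) = 0.4800
  C_12 = −[(-0.30)(0.60) − (-0.30)(-0.25)] = 0.2550
  C_13 = (-0.30)(0.00) − (0.80)(-0.25) = 0.2000
  C_21 = −[(-0.15)(0.60) − (-0.05)(0.00)] = 0.0900
  C_22 = (0.90)(0.60) − (-0.05)(-0.25) = 0.5275
  C_23 = −[(0.90)(0.00) − (-0.15)(-0.25)] = 0.0375
  C_31 = (-0.15)(-0.30) − (-0.05)(0.80) = 0.0850
  C_32 = −[(0.90)(-0.30) − (-0.05)(-0.30)] = 0.2850
  C_33 = (0.90)(0.80) − (-0.15)(-0.30) = 0.6750
det(I−A) = Σ_j (I−A)_1j·C_1j = (0.90)(0.4800) + (-0.15)(0.2550) + (-0.05)(0.2000) = 0.38375
adj(I−A) = Cᵀ =
  [ 0.4800   0.0900   0.0850]
  [ 0.2550   0.5275   0.2850]
  [ 0.2000   0.0375   0.6750]
(I − A)⁻¹ = adj(I−A) / det(I−A) ≈
  [   1.2508     0.2345     0.2215]
  [   0.6645     1.3746     0.7427]
  [   0.5212     0.0977     1.7590]
x = (I − A)⁻¹ d = adj(I−A)·d / det(I−A), with det(I−A) = 0.38375:
  x_1 = (0.4800·370 + 0.0900·370 + 0.0850·150) / 0.38375 = 223.65 / 0.38375 ≈ 582.801
  x_2 = (0.2550·370 + 0.5275·370 + 0.2850·150) / 0.38375 = 332.275 / 0.38375 ≈ 865.863
  x_3 = (0.2000·370 + 0.0375·370 + 0.6750·150) / 0.38375 = 189.125 / 0.38375 ≈ 492.834

x_1 = 582.801, x_2 = 865.863, x_3 = 492.834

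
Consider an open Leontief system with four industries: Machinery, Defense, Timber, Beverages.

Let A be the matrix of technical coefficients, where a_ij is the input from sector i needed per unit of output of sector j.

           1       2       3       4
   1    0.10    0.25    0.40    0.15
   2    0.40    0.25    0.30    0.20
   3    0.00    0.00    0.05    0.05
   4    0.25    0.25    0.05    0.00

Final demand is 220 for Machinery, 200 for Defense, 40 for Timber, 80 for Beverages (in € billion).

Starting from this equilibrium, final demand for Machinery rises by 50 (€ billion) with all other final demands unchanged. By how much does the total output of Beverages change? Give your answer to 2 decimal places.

Δx_4 = 31.10

I − A =
  [   0.90    -0.25    -0.40    -0.15]
  [  -0.40     0.75    -0.30    -0.20]
  [   0.00     0.00     0.95    -0.05]
  [  -0.25    -0.25    -0.05     1.00]
Compute the cofactors C_ij = (−1)^(i+j)·(3×3 minor ij) of I−A; the adjugate is their transpose:
adj(I−A) = Cᵀ =
  [ 0.659375   0.277500   0.374375   0.173125]
  [ 0.430250   0.812125   0.450750   0.249500]
  [ 0.014375   0.014375   0.474375   0.028750]
  [ 0.273125   0.273125   0.230000   0.546250]
det(I−A) = Σ_j (I−A)_1j·C_1j = (0.90)(0.659375) + (-0.25)(0.430250) + (-0.40)(0.014375) + (-0.15)(0.273125) = 0.43915625
(I − A)⁻¹ = adj(I−A) / det(I−A) ≈
  [   1.5015     0.6319     0.8525     0.3942]
  [   0.9797     1.8493     1.0264     0.5681]
  [   0.0327     0.0327     1.0802     0.0655]
  [   0.6219     0.6219     0.5237     1.2439]
Δx = (I − A)⁻¹ Δd with Δd having +50 in the Machinery component and 0 elsewhere.
So Δx_4 = L_41 · (+50), where L_41 = adj(I−A)_41 / det(I−A) = 0.273125 / 0.43915625.
Δx_4 = 0.273125 × (+50) / 0.43915625 = 13.65625 / 0.43915625 ≈ 31.10.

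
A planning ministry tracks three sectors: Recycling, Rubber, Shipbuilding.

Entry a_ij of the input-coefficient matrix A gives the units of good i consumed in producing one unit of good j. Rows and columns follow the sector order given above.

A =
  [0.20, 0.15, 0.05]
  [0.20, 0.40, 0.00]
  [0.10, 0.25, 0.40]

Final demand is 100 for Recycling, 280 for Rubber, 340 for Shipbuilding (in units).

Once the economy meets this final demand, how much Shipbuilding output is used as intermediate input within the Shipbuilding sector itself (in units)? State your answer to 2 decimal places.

I − A =
  [   0.80    -0.15    -0.05]
  [  -0.20     0.60     0.00]
  [  -0.10    -0.25     0.60]
Cofactors of I−A, C_ij = (−1)^(i+j)·(minor ij) (rows/columns in the sector order above):
  C_11 = (0.60)(0.60) − (0.00)(-0.25) = 0.3600
  C_12 = −[(-0.20)(0.60) − (0.00)(-0.10)] = 0.1200
  C_13 = (-0.20)(-0.25) − (0.60)(-0.10) = 0.1100
  C_21 = −[(-0.15)(0.60) − (-0.05)(-0.25)] = 0.1025
  C_22 = (0.80)(0.60) − (-0.05)(-0.10) = 0.4750
  C_23 = −[(0.80)(-0.25) − (-0.15)(-0.10)] = 0.2150
  C_31 = (-0.15)(0.00) − (-0.05)(0.60) = 0.0300
  C_32 = −[(0.80)(0.00) − (-0.05)(-0.20)] = 0.0100
  C_33 = (0.80)(0.60) − (-0.15)(-0.20) = 0.4500
det(I−A) = Σ_j (I−A)_1j·C_1j = (0.80)(0.3600) + (-0.15)(0.1200) + (-0.05)(0.1100) = 0.2645
adj(I−A) = Cᵀ =
  [ 0.3600   0.1025   0.0300]
  [ 0.1200   0.4750   0.0100]
  [ 0.1100   0.2150   0.4500]
(I − A)⁻¹ = adj(I−A) / det(I−A) ≈
  [   1.3611     0.3875     0.1134]
  [   0.4537     1.7958     0.0378]
  [   0.4159     0.8129     1.7013]
First solve x = (I − A)⁻¹ d = adj(I−A)·d / det(I−A); in particular x_3 = (0.1100·100 + 0.2150·280 + 0.4500·340) / 0.2645 = 224.20 / 0.2645 ≈ 847.6371.
Intermediate flow from 3 to 3: z_33 = a_33 · x_3 = 0.40 × 224.20 / 0.2645 = 89.68 / 0.2645 ≈ 339.05.

z_33 = 339.05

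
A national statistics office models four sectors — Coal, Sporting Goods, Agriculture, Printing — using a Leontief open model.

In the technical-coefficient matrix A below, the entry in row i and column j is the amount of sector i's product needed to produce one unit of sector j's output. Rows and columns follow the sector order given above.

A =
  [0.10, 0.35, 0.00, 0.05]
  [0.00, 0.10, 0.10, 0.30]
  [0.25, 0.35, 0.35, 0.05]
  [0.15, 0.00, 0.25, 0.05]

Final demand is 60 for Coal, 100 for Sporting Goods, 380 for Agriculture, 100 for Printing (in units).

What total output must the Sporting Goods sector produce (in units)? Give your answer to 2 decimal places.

x_S = 331.48

I − A =
  [   0.90    -0.35     0.00    -0.05]
  [   0.00     0.90    -0.10    -0.30]
  [  -0.25    -0.35     0.65    -0.05]
  [  -0.15     0.00    -0.25     0.95]
Compute the cofactors C_ij = (−1)^(i+j)·(3×3 minor ij) of I−A; the adjugate is their transpose:
adj(I−A) = Cᵀ =
  [ 0.485000   0.216125   0.070750   0.097500]
  [ 0.072500   0.536500   0.152250   0.181250]
  [ 0.236250   0.382375   0.747000   0.172500]
  [ 0.138750   0.134750   0.207750   0.486250]
det(I−A) = Σ_j (I−A)_1j·C_1j = (0.90)(0.485000) + (-0.35)(0.072500) + (0.00)(0.236250) + (-0.05)(0.138750) = 0.4041875
(I − A)⁻¹ = adj(I−A) / det(I−A) ≈
  [   1.1999     0.5347     0.1750     0.2412]
  [   0.1794     1.3274     0.3767     0.4484]
  [   0.5845     0.9460     1.8482     0.4268]
  [   0.3433     0.3334     0.5140     1.2030]
x = (I − A)⁻¹ d = adj(I−A)·d / det(I−A), with det(I−A) = 0.4041875:
  x_C = (0.485000·60 + 0.216125·100 + 0.070750·380 + 0.097500·100) / 0.4041875 = 87.3475 / 0.4041875 ≈ 216.11
  x_S = (0.072500·60 + 0.536500·100 + 0.152250·380 + 0.181250·100) / 0.4041875 = 133.98 / 0.4041875 ≈ 331.48
  x_A = (0.236250·60 + 0.382375·100 + 0.747000·380 + 0.172500·100) / 0.4041875 = 353.5225 / 0.4041875 ≈ 874.65
  x_P = (0.138750·60 + 0.134750·100 + 0.207750·380 + 0.486250·100) / 0.4041875 = 149.37 / 0.4041875 ≈ 369.56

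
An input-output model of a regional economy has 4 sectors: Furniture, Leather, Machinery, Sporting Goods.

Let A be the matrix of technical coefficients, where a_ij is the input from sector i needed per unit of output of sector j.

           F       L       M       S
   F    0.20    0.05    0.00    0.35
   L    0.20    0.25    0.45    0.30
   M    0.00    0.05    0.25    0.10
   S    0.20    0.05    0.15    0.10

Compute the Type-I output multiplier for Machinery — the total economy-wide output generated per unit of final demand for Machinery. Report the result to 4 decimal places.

m_M = 3.0912

I − A =
  [   0.80    -0.05     0.00    -0.35]
  [  -0.20     0.75    -0.45    -0.30]
  [   0.00    -0.05     0.75    -0.10]
  [  -0.20    -0.05    -0.15     0.90]
Compute the cofactors C_ij = (−1)^(i+j)·(3×3 minor ij) of I−A; the adjugate is their transpose:
adj(I−A) = Cᵀ =
  [ 0.45900   0.04875   0.06975   0.20250]
  [ 0.18600   0.47550   0.33900   0.26850]
  [ 0.02800   0.03750   0.46000   0.07450]
  [ 0.11700   0.04350   0.11100   0.42450]
det(I−A) = Σ_j (I−A)_1j·C_1j = (0.80)(0.45900) + (-0.05)(0.18600) + (0.00)(0.02800) + (-0.35)(0.11700) = 0.31695
(I − A)⁻¹ = adj(I−A) / det(I−A) ≈
  [   1.44818     0.15381     0.22007     0.63890]
  [   0.58684     1.50024     1.06957     0.84714]
  [   0.08834     0.11832     1.45133     0.23505]
  [   0.36914     0.13725     0.35021     1.33933]
The output multiplier for sector j is the column-j sum of the Leontief inverse (I − A)⁻¹ = adj(I−A) / det(I−A).
Column M of adj(I−A): (0.06975, 0.33900, 0.46000, 0.11100); det(I−A) = 0.31695.
m_M = (0.06975 + 0.33900 + 0.46000 + 0.11100) / 0.31695 = 0.97975 / 0.31695 ≈ 3.0912.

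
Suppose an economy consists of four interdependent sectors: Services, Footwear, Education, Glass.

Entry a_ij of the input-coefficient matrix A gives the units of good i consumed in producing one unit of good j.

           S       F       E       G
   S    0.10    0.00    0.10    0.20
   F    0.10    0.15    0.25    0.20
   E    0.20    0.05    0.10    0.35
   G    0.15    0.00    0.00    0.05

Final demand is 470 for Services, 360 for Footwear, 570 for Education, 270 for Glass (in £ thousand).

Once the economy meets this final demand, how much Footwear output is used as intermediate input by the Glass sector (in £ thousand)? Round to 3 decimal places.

I − A =
  [   0.90     0.00    -0.10    -0.20]
  [  -0.10     0.85    -0.25    -0.20]
  [  -0.20    -0.05     0.90    -0.35]
  [  -0.15     0.00     0.00     0.95]
Compute the cofactors C_ij = (−1)^(i+j)·(3×3 minor ij) of I−A; the adjugate is their transpose:
adj(I−A) = Cᵀ =
  [ 0.714875   0.004750   0.080750   0.181250]
  [ 0.173125   0.718250   0.218750   0.268250]
  [ 0.212375   0.041250   0.701250   0.311750]
  [ 0.112875   0.000750   0.012750   0.659750]
det(I−A) = Σ_j (I−A)_1j·C_1j = (0.90)(0.714875) + (0.00)(0.173125) + (-0.10)(0.212375) + (-0.20)(0.112875) = 0.599575
(I − A)⁻¹ = adj(I−A) / det(I−A) ≈
  [   1.1923     0.0079     0.1347     0.3023]
  [   0.2887     1.1979     0.3648     0.4474]
  [   0.3542     0.0688     1.1696     0.5200]
  [   0.1883     0.0013     0.0213     1.1004]
First solve x = (I − A)⁻¹ d = adj(I−A)·d / det(I−A); in particular x_G = (0.112875·470 + 0.000750·360 + 0.012750·570 + 0.659750·270) / 0.599575 = 238.72125 / 0.599575 ≈ 398.15077.
Intermediate flow from F to G: z_FG = a_FG · x_G = 0.20 × 238.72125 / 0.599575 = 47.74425 / 0.599575 ≈ 79.630.

z_FG = 79.630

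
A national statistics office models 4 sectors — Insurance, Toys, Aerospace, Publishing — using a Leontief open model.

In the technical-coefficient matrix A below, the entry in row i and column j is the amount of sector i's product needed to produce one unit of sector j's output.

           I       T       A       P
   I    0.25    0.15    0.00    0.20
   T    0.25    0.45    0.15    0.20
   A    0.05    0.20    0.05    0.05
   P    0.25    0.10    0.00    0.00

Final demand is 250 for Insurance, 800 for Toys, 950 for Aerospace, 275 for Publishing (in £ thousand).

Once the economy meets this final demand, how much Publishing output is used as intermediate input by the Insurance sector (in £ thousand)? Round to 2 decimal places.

z_PI = 273.11

I − A =
  [   0.75    -0.15     0.00    -0.20]
  [  -0.25     0.55    -0.15    -0.20]
  [  -0.05    -0.20     0.95    -0.05]
  [  -0.25    -0.10     0.00     1.00]
Compute the cofactors C_ij = (−1)^(i+j)·(3×3 minor ij) of I−A; the adjugate is their transpose:
adj(I−A) = Cᵀ =
  [ 0.472750   0.161500   0.025500   0.128125]
  [ 0.294375   0.665000   0.105000   0.197125]
  [ 0.094625   0.154125   0.320000   0.065750]
  [ 0.147625   0.106875   0.016875   0.332625]
det(I−A) = Σ_j (I−A)_1j·C_1j = (0.75)(0.472750) + (-0.15)(0.294375) + (0.00)(0.094625) + (-0.20)(0.147625) = 0.28088125
(I − A)⁻¹ = adj(I−A) / det(I−A) ≈
  [   1.6831     0.5750     0.0908     0.4562]
  [   1.0480     2.3675     0.3738     0.7018]
  [   0.3369     0.5487     1.1393     0.2341]
  [   0.5256     0.3805     0.0601     1.1842]
First solve x = (I − A)⁻¹ d = adj(I−A)·d / det(I−A); in particular x_I = (0.472750·250 + 0.161500·800 + 0.025500·950 + 0.128125·275) / 0.28088125 = 306.846875 / 0.28088125 ≈ 1092.4434.
Intermediate flow from P to I: z_PI = a_PI · x_I = 0.25 × 306.846875 / 0.28088125 = 76.71171875 / 0.28088125 ≈ 273.11.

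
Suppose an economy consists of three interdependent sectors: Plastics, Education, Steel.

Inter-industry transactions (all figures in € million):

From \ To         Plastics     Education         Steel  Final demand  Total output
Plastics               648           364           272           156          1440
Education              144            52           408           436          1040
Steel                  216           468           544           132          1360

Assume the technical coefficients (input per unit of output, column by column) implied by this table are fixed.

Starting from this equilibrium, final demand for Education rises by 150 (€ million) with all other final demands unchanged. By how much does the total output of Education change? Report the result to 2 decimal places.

Technical coefficients a_ij = z_ij / X_j:
  a_PP = 648/1440 = 0.45, a_EP = 144/1440 = 0.10, a_SP = 216/1440 = 0.15
  a_PE = 364/1040 = 0.35, a_EE = 52/1040 = 0.05, a_SE = 468/1040 = 0.45
  a_PS = 272/1360 = 0.20, a_ES = 408/1360 = 0.30, a_SS = 544/1360 = 0.40
I − A =
  [   0.55    -0.35    -0.20]
  [  -0.10     0.95    -0.30]
  [  -0.15    -0.45     0.60]
Cofactors of I−A, C_ij = (−1)^(i+j)·(minor ij) (rows/columns in the sector order above):
  C_11 = (0.95)(0.60) − (-0.30)(-0.45) = 0.4350
  C_12 = −[(-0.10)(0.60) − (-0.30)(-0.15)] = 0.1050
  C_13 = (-0.10)(-0.45) − (0.95)(-0.15) = 0.1875
  C_21 = −[(-0.35)(0.60) − (-0.20)(-0.45)] = 0.3000
  C_22 = (0.55)(0.60) − (-0.20)(-0.15) = 0.3000
  C_23 = −[(0.55)(-0.45) − (-0.35)(-0.15)] = 0.3000
  C_31 = (-0.35)(-0.30) − (-0.20)(0.95) = 0.2950
  C_32 = −[(0.55)(-0.30) − (-0.20)(-0.10)] = 0.1850
  C_33 = (0.55)(0.95) − (-0.35)(-0.10) = 0.4875
det(I−A) = Σ_j (I−A)_1j·C_1j = (0.55)(0.4350) + (-0.35)(0.1050) + (-0.20)(0.1875) = 0.1650
adj(I−A) = Cᵀ =
  [ 0.4350   0.3000   0.2950]
  [ 0.1050   0.3000   0.1850]
  [ 0.1875   0.3000   0.4875]
(I − A)⁻¹ = adj(I−A) / det(I−A) ≈
  [   2.6364     1.8182     1.7879]
  [   0.6364     1.8182     1.1212]
  [   1.1364     1.8182     2.9545]
Δx = (I − A)⁻¹ Δd with Δd having +150 in the Education component and 0 elsewhere.
So Δx_E = L_EE · (+150), where L_EE = adj(I−A)_EE / det(I−A) = 0.3000 / 0.1650.
Δx_E = 0.3000 × (+150) / 0.1650 = 45.00 / 0.1650 ≈ 272.73.

Δx_E = 272.73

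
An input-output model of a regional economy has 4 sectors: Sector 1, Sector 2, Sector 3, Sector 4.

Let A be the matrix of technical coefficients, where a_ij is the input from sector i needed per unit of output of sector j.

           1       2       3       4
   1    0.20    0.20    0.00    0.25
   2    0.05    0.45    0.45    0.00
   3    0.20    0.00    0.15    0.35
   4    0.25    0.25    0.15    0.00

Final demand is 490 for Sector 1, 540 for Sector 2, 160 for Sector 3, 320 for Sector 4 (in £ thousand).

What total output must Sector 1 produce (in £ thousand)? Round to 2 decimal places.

x_1 = 1558.39

I − A =
  [   0.80    -0.20     0.00    -0.25]
  [  -0.05     0.55    -0.45     0.00]
  [  -0.20     0.00     0.85    -0.35]
  [  -0.25    -0.25    -0.15     1.00]
Compute the cofactors C_ij = (−1)^(i+j)·(3×3 minor ij) of I−A; the adjugate is their transpose:
adj(I−A) = Cᵀ =
  [ 0.399250   0.212625   0.138750   0.148375]
  [ 0.169250   0.577375   0.333750   0.159125]
  [ 0.162500   0.140000   0.392500   0.178000]
  [ 0.166500   0.218500   0.177000   0.347500]
det(I−A) = Σ_j (I−A)_1j·C_1j = (0.80)(0.399250) + (-0.20)(0.169250) + (0.00)(0.162500) + (-0.25)(0.166500) = 0.243925
(I − A)⁻¹ = adj(I−A) / det(I−A) ≈
  [   1.6368     0.8717     0.5688     0.6083]
  [   0.6939     2.3670     1.3682     0.6524]
  [   0.6662     0.5739     1.6091     0.7297]
  [   0.6826     0.8958     0.7256     1.4246]
x = (I − A)⁻¹ d = adj(I−A)·d / det(I−A), with det(I−A) = 0.243925:
  x_1 = (0.399250·490 + 0.212625·540 + 0.138750·160 + 0.148375·320) / 0.243925 = 380.13 / 0.243925 ≈ 1558.39
  x_2 = (0.169250·490 + 0.577375·540 + 0.333750·160 + 0.159125·320) / 0.243925 = 499.035 / 0.243925 ≈ 2045.85
  x_3 = (0.162500·490 + 0.140000·540 + 0.392500·160 + 0.178000·320) / 0.243925 = 274.985 / 0.243925 ≈ 1127.33
  x_4 = (0.166500·490 + 0.218500·540 + 0.177000·160 + 0.347500·320) / 0.243925 = 339.095 / 0.243925 ≈ 1390.16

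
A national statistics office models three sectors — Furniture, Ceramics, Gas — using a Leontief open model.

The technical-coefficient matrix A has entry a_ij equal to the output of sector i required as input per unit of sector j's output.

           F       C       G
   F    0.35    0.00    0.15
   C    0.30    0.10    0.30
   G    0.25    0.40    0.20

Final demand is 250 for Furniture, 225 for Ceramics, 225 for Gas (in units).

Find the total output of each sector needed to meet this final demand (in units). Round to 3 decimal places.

I − A =
  [   0.65     0.00    -0.15]
  [  -0.30     0.90    -0.30]
  [  -0.25    -0.40     0.80]
Cofactors of I−A, C_ij = (−1)^(i+j)·(minor ij) (rows/columns in the sector order above):
  C_11 = (0.90)(0.80) − (-0.30)(-0.40) = 0.6000
  C_12 = −[(-0.30)(0.80) − (-0.30)(-0.25)] = 0.3150
  C_13 = (-0.30)(-0.40) − (0.90)(-0.25) = 0.3450
  C_21 = −[(0.00)(0.80) − (-0.15)(-0.40)] = 0.0600
  C_22 = (0.65)(0.80) − (-0.15)(-0.25) = 0.4825
  C_23 = −[(0.65)(-0.40) − (0.00)(-0.25)] = 0.2600
  C_31 = (0.00)(-0.30) − (-0.15)(0.90) = 0.1350
  C_32 = −[(0.65)(-0.30) − (-0.15)(-0.30)] = 0.2400
  C_33 = (0.65)(0.90) − (0.00)(-0.30) = 0.5850
det(I−A) = Σ_j (I−A)_1j·C_1j = (0.65)(0.6000) + (0.00)(0.3150) + (-0.15)(0.3450) = 0.33825
adj(I−A) = Cᵀ =
  [ 0.6000   0.0600   0.1350]
  [ 0.3150   0.4825   0.2400]
  [ 0.3450   0.2600   0.5850]
(I − A)⁻¹ = adj(I−A) / det(I−A) ≈
  [   1.7738     0.1774     0.3991]
  [   0.9313     1.4265     0.7095]
  [   1.0200     0.7687     1.7295]
x = (I − A)⁻¹ d = adj(I−A)·d / det(I−A), with det(I−A) = 0.33825:
  x_F = (0.6000·250 + 0.0600·225 + 0.1350·225) / 0.33825 = 193.875 / 0.33825 ≈ 573.171
  x_C = (0.3150·250 + 0.4825·225 + 0.2400·225) / 0.33825 = 241.3125 / 0.33825 ≈ 713.415
  x_G = (0.3450·250 + 0.2600·225 + 0.5850·225) / 0.33825 = 276.375 / 0.33825 ≈ 817.073

x_F = 573.171, x_C = 713.415, x_G = 817.073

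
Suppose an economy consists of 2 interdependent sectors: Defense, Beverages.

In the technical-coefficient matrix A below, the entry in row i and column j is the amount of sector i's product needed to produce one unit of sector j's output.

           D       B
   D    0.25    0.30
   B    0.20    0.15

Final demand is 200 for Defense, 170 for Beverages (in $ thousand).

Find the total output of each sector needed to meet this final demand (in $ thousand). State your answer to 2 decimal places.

x_D = 382.68, x_B = 290.04

I − A =
  [   0.75    -0.30]
  [  -0.20     0.85]
det(I−A) = (0.75)(0.85) − (-0.30)(-0.20) = 0.5775
adj(I−A) = [[0.85, 0.30], [0.20, 0.75]]
(I − A)⁻¹ = adj(I−A) / det(I−A) ≈
  [   1.4719     0.5195]
  [   0.3463     1.2987]
x = (I − A)⁻¹ d = adj(I−A)·d / det(I−A), with det(I−A) = 0.5775:
  x_D = (0.85·200 + 0.30·170) / 0.5775 = 221.00 / 0.5775 ≈ 382.68
  x_B = (0.20·200 + 0.75·170) / 0.5775 = 167.50 / 0.5775 ≈ 290.04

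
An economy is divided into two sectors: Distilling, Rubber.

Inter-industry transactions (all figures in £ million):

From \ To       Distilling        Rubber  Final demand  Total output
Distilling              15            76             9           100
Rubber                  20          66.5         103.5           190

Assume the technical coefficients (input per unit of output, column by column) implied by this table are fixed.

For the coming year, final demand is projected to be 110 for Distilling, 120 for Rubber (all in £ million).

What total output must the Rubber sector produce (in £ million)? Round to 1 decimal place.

Technical coefficients a_ij = z_ij / X_j:
  a_DD = 15/100 = 0.15, a_RD = 20/100 = 0.20
  a_DR = 76/190 = 0.40, a_RR = 66.5/190 = 0.35
I − A =
  [   0.85    -0.40]
  [  -0.20     0.65]
det(I−A) = (0.85)(0.65) − (-0.40)(-0.20) = 0.4725
adj(I−A) = [[0.65, 0.40], [0.20, 0.85]]
(I − A)⁻¹ = adj(I−A) / det(I−A) ≈
  [   1.3757     0.8466]
  [   0.4233     1.7989]
x = (I − A)⁻¹ d = adj(I−A)·d / det(I−A), with det(I−A) = 0.4725:
  x_D = (0.65·110 + 0.40·120) / 0.4725 = 119.50 / 0.4725 ≈ 252.9
  x_R = (0.20·110 + 0.85·120) / 0.4725 = 124.00 / 0.4725 ≈ 262.4

x_R = 262.4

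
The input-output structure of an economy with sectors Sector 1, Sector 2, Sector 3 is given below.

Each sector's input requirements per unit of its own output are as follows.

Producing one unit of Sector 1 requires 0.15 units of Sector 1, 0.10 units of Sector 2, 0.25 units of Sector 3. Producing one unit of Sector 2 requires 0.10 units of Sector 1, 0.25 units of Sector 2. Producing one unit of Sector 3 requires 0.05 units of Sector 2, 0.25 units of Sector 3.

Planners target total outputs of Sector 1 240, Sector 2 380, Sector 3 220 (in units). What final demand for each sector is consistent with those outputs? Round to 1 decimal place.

I − A =
  [   0.85    -0.10     0.00]
  [  -0.10     0.75    -0.05]
  [  -0.25     0.00     0.75]
d = (I − A) x:
  d_1 = (+0.85)·240 + (-0.10)·380 + (+0.00)·220 = 166.0
  d_2 = (-0.10)·240 + (+0.75)·380 + (-0.05)·220 = 250.0
  d_3 = (-0.25)·240 + (+0.00)·380 + (+0.75)·220 = 105.0

d_1 = 166.0, d_2 = 250.0, d_3 = 105.0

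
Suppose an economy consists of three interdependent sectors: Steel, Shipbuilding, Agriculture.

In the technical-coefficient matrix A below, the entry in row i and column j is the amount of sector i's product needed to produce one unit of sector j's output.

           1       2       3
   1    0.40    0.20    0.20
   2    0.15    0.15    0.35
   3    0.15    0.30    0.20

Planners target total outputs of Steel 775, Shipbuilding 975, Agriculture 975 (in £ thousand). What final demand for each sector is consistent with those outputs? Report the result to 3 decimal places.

d_1 = 75.000, d_2 = 371.250, d_3 = 371.250

I − A =
  [   0.60    -0.20    -0.20]
  [  -0.15     0.85    -0.35]
  [  -0.15    -0.30     0.80]
d = (I − A) x:
  d_1 = (+0.60)·775 + (-0.20)·975 + (-0.20)·975 = 75.000
  d_2 = (-0.15)·775 + (+0.85)·975 + (-0.35)·975 = 371.250
  d_3 = (-0.15)·775 + (-0.30)·975 + (+0.80)·975 = 371.250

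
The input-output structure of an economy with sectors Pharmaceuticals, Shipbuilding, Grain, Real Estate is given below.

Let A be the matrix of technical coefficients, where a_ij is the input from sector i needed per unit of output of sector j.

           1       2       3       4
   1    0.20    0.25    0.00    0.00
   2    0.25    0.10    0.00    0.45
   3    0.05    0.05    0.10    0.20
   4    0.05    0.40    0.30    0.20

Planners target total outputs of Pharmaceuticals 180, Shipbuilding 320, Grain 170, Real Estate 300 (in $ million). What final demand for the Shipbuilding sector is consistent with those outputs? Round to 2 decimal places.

I − A =
  [   0.80    -0.25     0.00     0.00]
  [  -0.25     0.90     0.00    -0.45]
  [  -0.05    -0.05     0.90    -0.20]
  [  -0.05    -0.40    -0.30     0.80]
d = (I − A) x:
  d_1 = (+0.80)·180 + (-0.25)·320 + (+0.00)·170 + (+0.00)·300 = 64.00
  d_2 = (-0.25)·180 + (+0.90)·320 + (+0.00)·170 + (-0.45)·300 = 108.00
  d_3 = (-0.05)·180 + (-0.05)·320 + (+0.90)·170 + (-0.20)·300 = 68.00
  d_4 = (-0.05)·180 + (-0.40)·320 + (-0.30)·170 + (+0.80)·300 = 52.00

d_2 = 108.00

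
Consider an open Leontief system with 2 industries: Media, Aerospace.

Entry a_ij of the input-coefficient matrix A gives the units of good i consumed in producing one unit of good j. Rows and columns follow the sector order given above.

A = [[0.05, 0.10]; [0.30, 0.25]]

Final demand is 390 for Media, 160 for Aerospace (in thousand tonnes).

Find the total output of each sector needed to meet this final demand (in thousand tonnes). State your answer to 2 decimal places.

x_M = 452.01, x_A = 394.14

I − A =
  [   0.95    -0.10]
  [  -0.30     0.75]
det(I−A) = (0.95)(0.75) − (-0.10)(-0.30) = 0.6825
adj(I−A) = [[0.75, 0.10], [0.30, 0.95]]
(I − A)⁻¹ = adj(I−A) / det(I−A) ≈
  [   1.0989     0.1465]
  [   0.4396     1.3919]
x = (I − A)⁻¹ d = adj(I−A)·d / det(I−A), with det(I−A) = 0.6825:
  x_M = (0.75·390 + 0.10·160) / 0.6825 = 308.50 / 0.6825 ≈ 452.01
  x_A = (0.30·390 + 0.95·160) / 0.6825 = 269.00 / 0.6825 ≈ 394.14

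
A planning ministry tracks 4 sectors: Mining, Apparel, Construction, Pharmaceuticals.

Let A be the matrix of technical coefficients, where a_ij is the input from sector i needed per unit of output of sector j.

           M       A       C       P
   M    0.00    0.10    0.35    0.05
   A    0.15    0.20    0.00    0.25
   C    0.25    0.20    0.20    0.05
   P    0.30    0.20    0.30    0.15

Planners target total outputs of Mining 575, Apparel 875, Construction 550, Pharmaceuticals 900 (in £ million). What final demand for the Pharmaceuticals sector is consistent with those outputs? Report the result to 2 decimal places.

d_P = 252.50

I − A =
  [   1.00    -0.10    -0.35    -0.05]
  [  -0.15     0.80     0.00    -0.25]
  [  -0.25    -0.20     0.80    -0.05]
  [  -0.30    -0.20    -0.30     0.85]
d = (I − A) x:
  d_M = (+1.00)·575 + (-0.10)·875 + (-0.35)·550 + (-0.05)·900 = 250.00
  d_A = (-0.15)·575 + (+0.80)·875 + (+0.00)·550 + (-0.25)·900 = 388.75
  d_C = (-0.25)·575 + (-0.20)·875 + (+0.80)·550 + (-0.05)·900 = 76.25
  d_P = (-0.30)·575 + (-0.20)·875 + (-0.30)·550 + (+0.85)·900 = 252.50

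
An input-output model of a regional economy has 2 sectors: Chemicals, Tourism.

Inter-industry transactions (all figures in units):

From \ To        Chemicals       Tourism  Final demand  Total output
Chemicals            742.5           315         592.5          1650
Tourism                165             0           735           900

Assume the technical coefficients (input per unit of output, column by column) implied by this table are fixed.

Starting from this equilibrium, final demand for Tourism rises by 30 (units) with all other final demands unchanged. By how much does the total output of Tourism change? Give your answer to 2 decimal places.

Δx_T = 32.04

Technical coefficients a_ij = z_ij / X_j:
  a_CC = 742.5/1650 = 0.45, a_TC = 165/1650 = 0.10
  a_CT = 315/900 = 0.35, a_TT = 0/900 = 0.00
I − A =
  [   0.55    -0.35]
  [  -0.10     1.00]
det(I−A) = (0.55)(1.00) − (-0.35)(-0.10) = 0.5150
adj(I−A) = [[1.00, 0.35], [0.10, 0.55]]
(I − A)⁻¹ = adj(I−A) / det(I−A) ≈
  [   1.9417     0.6796]
  [   0.1942     1.0680]
Δx = (I − A)⁻¹ Δd with Δd having +30 in the Tourism component and 0 elsewhere.
So Δx_T = L_TT · (+30), where L_TT = adj(I−A)_TT / det(I−A) = 0.55 / 0.5150.
Δx_T = 0.55 × (+30) / 0.5150 = 16.50 / 0.5150 ≈ 32.04.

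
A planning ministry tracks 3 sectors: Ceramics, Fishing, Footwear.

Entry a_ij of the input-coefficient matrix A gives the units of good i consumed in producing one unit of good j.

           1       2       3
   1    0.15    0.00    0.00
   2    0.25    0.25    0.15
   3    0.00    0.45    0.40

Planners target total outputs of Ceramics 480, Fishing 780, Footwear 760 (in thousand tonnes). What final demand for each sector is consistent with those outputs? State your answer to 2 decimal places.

I − A =
  [   0.85     0.00     0.00]
  [  -0.25     0.75    -0.15]
  [   0.00    -0.45     0.60]
d = (I − A) x:
  d_1 = (+0.85)·480 + (+0.00)·780 + (+0.00)·760 = 408.00
  d_2 = (-0.25)·480 + (+0.75)·780 + (-0.15)·760 = 351.00
  d_3 = (+0.00)·480 + (-0.45)·780 + (+0.60)·760 = 105.00

d_1 = 408.00, d_2 = 351.00, d_3 = 105.00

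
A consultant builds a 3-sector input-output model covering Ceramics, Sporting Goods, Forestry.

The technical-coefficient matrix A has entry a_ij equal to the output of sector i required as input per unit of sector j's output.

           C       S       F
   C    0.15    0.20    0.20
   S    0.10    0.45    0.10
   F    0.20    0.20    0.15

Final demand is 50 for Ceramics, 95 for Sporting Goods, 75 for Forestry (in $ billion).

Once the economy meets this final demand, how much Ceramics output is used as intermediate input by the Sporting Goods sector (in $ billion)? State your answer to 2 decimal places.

z_CS = 46.77

I − A =
  [   0.85    -0.20    -0.20]
  [  -0.10     0.55    -0.10]
  [  -0.20    -0.20     0.85]
Cofactors of I−A, C_ij = (−1)^(i+j)·(minor ij) (rows/columns in the sector order above):
  C_11 = (0.55)(0.85) − (-0.10)(-0.20) = 0.4475
  C_12 = −[(-0.10)(0.85) − (-0.10)(-0.20)] = 0.1050
  C_13 = (-0.10)(-0.20) − (0.55)(-0.20) = 0.1300
  C_21 = −[(-0.20)(0.85) − (-0.20)(-0.20)] = 0.2100
  C_22 = (0.85)(0.85) − (-0.20)(-0.20) = 0.6825
  C_23 = −[(0.85)(-0.20) − (-0.20)(-0.20)] = 0.2100
  C_31 = (-0.20)(-0.10) − (-0.20)(0.55) = 0.1300
  C_32 = −[(0.85)(-0.10) − (-0.20)(-0.10)] = 0.1050
  C_33 = (0.85)(0.55) − (-0.20)(-0.10) = 0.4475
det(I−A) = Σ_j (I−A)_1j·C_1j = (0.85)(0.4475) + (-0.20)(0.1050) + (-0.20)(0.1300) = 0.333375
adj(I−A) = Cᵀ =
  [ 0.4475   0.2100   0.1300]
  [ 0.1050   0.6825   0.1050]
  [ 0.1300   0.2100   0.4475]
(I − A)⁻¹ = adj(I−A) / det(I−A) ≈
  [   1.3423     0.6299     0.3900]
  [   0.3150     2.0472     0.3150]
  [   0.3900     0.6299     1.3423]
First solve x = (I − A)⁻¹ d = adj(I−A)·d / det(I−A); in particular x_S = (0.1050·50 + 0.6825·95 + 0.1050·75) / 0.333375 = 77.9625 / 0.333375 ≈ 233.8583.
Intermediate flow from C to S: z_CS = a_CS · x_S = 0.20 × 77.9625 / 0.333375 = 15.5925 / 0.333375 ≈ 46.77.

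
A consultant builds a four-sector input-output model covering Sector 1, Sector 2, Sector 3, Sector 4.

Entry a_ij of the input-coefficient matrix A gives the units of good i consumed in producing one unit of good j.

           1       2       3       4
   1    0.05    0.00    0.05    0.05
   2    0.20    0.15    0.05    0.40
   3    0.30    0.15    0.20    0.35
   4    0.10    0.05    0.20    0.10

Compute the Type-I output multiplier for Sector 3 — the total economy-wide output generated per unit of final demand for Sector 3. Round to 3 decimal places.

m_3 = 2.232

I − A =
  [   0.95     0.00    -0.05    -0.05]
  [  -0.20     0.85    -0.05    -0.40]
  [  -0.30    -0.15     0.80    -0.35]
  [  -0.10    -0.05    -0.20     0.90]
Compute the cofactors C_ij = (−1)^(i+j)·(3×3 minor ij) of I−A; the adjugate is their transpose:
adj(I−A) = Cᵀ =
  [ 0.516875   0.011125   0.045875   0.051500]
  [ 0.201250   0.595250   0.131500   0.326875]
  [ 0.289750   0.144875   0.703000   0.353875]
  [ 0.133000   0.066500   0.168625   0.624625]
det(I−A) = Σ_j (I−A)_1j·C_1j = (0.95)(0.516875) + (0.00)(0.201250) + (-0.05)(0.289750) + (-0.05)(0.133000) = 0.46989375
(I − A)⁻¹ = adj(I−A) / det(I−A) ≈
  [   1.1000     0.0237     0.0976     0.1096]
  [   0.4283     1.2668     0.2799     0.6956]
  [   0.6166     0.3083     1.4961     0.7531]
  [   0.2830     0.1415     0.3589     1.3293]
The output multiplier for sector j is the column-j sum of the Leontief inverse (I − A)⁻¹ = adj(I−A) / det(I−A).
Column 3 of adj(I−A): (0.045875, 0.131500, 0.703000, 0.168625); det(I−A) = 0.46989375.
m_3 = (0.045875 + 0.131500 + 0.703000 + 0.168625) / 0.46989375 = 1.049 / 0.46989375 ≈ 2.232.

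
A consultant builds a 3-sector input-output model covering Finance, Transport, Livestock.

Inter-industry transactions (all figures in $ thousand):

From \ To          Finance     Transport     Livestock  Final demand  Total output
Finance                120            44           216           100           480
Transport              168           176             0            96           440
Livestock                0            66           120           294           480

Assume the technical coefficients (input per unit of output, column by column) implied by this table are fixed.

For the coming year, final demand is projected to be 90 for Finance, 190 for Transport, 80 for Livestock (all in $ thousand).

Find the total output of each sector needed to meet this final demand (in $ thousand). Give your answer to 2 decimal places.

x_1 = 310.04, x_2 = 497.52, x_3 = 206.17

Technical coefficients a_ij = z_ij / X_j:
  a_11 = 120/480 = 0.25, a_21 = 168/480 = 0.35, a_31 = 0/480 = 0.00
  a_12 = 44/440 = 0.10, a_22 = 176/440 = 0.40, a_32 = 66/440 = 0.15
  a_13 = 216/480 = 0.45, a_23 = 0/480 = 0.00, a_33 = 120/480 = 0.25
I − A =
  [   0.75    -0.10    -0.45]
  [  -0.35     0.60     0.00]
  [   0.00    -0.15     0.75]
Cofactors of I−A, C_ij = (−1)^(i+j)·(minor ij) (rows/columns in the sector order above):
  C_11 = (0.60)(0.75) − (0.00)(-0.15) = 0.4500
  C_12 = −[(-0.35)(0.75) − (0.00)(0.00)] = 0.2625
  C_13 = (-0.35)(-0.15) − (0.60)(0.00) = 0.0525
  C_21 = −[(-0.10)(0.75) − (-0.45)(-0.15)] = 0.1425
  C_22 = (0.75)(0.75) − (-0.45)(0.00) = 0.5625
  C_23 = −[(0.75)(-0.15) − (-0.10)(0.00)] = 0.1125
  C_31 = (-0.10)(0.00) − (-0.45)(0.60) = 0.2700
  C_32 = −[(0.75)(0.00) − (-0.45)(-0.35)] = 0.1575
  C_33 = (0.75)(0.60) − (-0.10)(-0.35) = 0.4150
det(I−A) = Σ_j (I−A)_1j·C_1j = (0.75)(0.4500) + (-0.10)(0.2625) + (-0.45)(0.0525) = 0.287625
adj(I−A) = Cᵀ =
  [ 0.4500   0.1425   0.2700]
  [ 0.2625   0.5625   0.1575]
  [ 0.0525   0.1125   0.4150]
(I − A)⁻¹ = adj(I−A) / det(I−A) ≈
  [   1.5645     0.4954     0.9387]
  [   0.9126     1.9557     0.5476]
  [   0.1825     0.3911     1.4429]
x = (I − A)⁻¹ d = adj(I−A)·d / det(I−A), with det(I−A) = 0.287625:
  x_1 = (0.4500·90 + 0.1425·190 + 0.2700·80) / 0.287625 = 89.175 / 0.287625 ≈ 310.04
  x_2 = (0.2625·90 + 0.5625·190 + 0.1575·80) / 0.287625 = 143.10 / 0.287625 ≈ 497.52
  x_3 = (0.0525·90 + 0.1125·190 + 0.4150·80) / 0.287625 = 59.30 / 0.287625 ≈ 206.17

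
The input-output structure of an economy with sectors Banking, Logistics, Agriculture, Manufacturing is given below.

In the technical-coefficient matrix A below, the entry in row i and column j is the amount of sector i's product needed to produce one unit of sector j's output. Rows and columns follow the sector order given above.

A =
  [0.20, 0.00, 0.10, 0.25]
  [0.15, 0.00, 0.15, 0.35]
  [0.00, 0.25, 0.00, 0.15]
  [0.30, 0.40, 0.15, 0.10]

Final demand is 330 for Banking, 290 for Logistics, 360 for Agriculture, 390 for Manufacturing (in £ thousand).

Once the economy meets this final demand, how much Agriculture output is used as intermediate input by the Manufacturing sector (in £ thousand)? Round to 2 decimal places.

I − A =
  [   0.80     0.00    -0.10    -0.25]
  [  -0.15     1.00    -0.15    -0.35]
  [   0.00    -0.25     1.00    -0.15]
  [  -0.30    -0.40    -0.15     0.90]
Compute the cofactors C_ij = (−1)^(i+j)·(3×3 minor ij) of I−A; the adjugate is their transpose:
adj(I−A) = Cᵀ =
  [ 0.681625   0.137875   0.128500   0.264375]
  [ 0.243375   0.622500   0.168375   0.337750]
  [ 0.114000   0.209250   0.518000   0.199375]
  [ 0.354375   0.357500   0.204000   0.766250]
det(I−A) = Σ_j (I−A)_1j·C_1j = (0.80)(0.681625) + (0.00)(0.243375) + (-0.10)(0.114000) + (-0.25)(0.354375) = 0.44530625
(I − A)⁻¹ = adj(I−A) / det(I−A) ≈
  [   1.5307     0.3096     0.2886     0.5937]
  [   0.5465     1.3979     0.3781     0.7585]
  [   0.2560     0.4699     1.1632     0.4477]
  [   0.7958     0.8028     0.4581     1.7207]
First solve x = (I − A)⁻¹ d = adj(I−A)·d / det(I−A); in particular x_4 = (0.354375·330 + 0.357500·290 + 0.204000·360 + 0.766250·390) / 0.44530625 = 592.89625 / 0.44530625 ≈ 1331.4348.
Intermediate flow from 3 to 4: z_34 = a_34 · x_4 = 0.15 × 592.89625 / 0.44530625 = 88.9344375 / 0.44530625 ≈ 199.72.

z_34 = 199.72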